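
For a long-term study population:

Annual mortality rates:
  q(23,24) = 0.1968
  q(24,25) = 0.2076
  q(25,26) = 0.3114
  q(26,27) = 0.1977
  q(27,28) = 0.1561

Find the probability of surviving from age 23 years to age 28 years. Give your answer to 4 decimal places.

The overall survival probability is (1 − 0.1968) × (1 − 0.2076) × (1 − 0.3114) × (1 − 0.1977) × (1 − 0.1561).
= 0.8032 × 0.7924 × 0.6886 × 0.8023 × 0.8439 = 0.296731.

0.2967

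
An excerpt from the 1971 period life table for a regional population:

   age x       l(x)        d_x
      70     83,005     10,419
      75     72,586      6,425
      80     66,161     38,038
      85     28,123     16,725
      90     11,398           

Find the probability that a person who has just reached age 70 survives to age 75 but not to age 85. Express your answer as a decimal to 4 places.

0.5357

This is the probability of reaching 75 but not 85, conditional on being alive at 70: (l(75) − l(85)) / l(70).
= (72,586 − 28,123) / 83,005 = 44,463 / 83,005 = 0.535667.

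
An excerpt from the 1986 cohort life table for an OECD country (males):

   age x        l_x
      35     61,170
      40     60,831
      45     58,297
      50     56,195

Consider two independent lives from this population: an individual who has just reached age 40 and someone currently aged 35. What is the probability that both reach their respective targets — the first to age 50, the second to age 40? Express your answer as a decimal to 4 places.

p₁ = l_50/l_40 = 56,195/60,831 = 0.923789; p₂ = l_40/l_35 = 60,831/61,170 = 0.994458.
P(both) = p₁ × p₂ = 0.923789 × 0.994458 = 0.918669.

0.9187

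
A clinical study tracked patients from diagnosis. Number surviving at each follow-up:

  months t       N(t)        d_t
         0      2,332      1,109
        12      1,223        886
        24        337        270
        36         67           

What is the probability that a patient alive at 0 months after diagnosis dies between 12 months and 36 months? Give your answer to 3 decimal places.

0.496

This is the probability of reaching 12 but not 36, conditional on being alive at 0: (N(12) − N(36)) / N(0).
= (1,223 − 67) / 2,332 = 1,156 / 2,332 = 0.495712.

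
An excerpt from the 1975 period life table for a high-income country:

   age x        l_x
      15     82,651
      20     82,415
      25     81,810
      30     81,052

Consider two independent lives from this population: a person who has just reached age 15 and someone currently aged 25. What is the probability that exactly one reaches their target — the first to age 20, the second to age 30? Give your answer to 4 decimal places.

p₁ = l_20/l_15 = 82,415/82,651 = 0.997145; p₂ = l_30/l_25 = 81,052/81,810 = 0.990735.
P(exactly one) = p₁(1−p₂) + (1−p₁)p₂ = 0.009239 + 0.002829 = 0.012067.

0.0121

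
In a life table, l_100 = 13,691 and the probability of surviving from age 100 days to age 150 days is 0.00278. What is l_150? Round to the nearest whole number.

38

l_150 = l_100 × p = 13,691 × 0.00278 = 38.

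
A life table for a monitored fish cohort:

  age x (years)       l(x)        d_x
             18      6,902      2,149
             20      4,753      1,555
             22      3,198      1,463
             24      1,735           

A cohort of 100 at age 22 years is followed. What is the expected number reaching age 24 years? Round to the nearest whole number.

54

The relevant probability is 1,735/3,198 = 0.542527.
Expected number = 100 × 0.542527 = 54.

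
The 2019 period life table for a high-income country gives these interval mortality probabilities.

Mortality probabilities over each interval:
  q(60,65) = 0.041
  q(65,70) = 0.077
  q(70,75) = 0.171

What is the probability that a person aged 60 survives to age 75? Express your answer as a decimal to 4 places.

0.7338

P(survive 60→75) = (1 − 0.041) × (1 − 0.077) × (1 − 0.171).
= 0.959 × 0.923 × 0.829 = 0.733795.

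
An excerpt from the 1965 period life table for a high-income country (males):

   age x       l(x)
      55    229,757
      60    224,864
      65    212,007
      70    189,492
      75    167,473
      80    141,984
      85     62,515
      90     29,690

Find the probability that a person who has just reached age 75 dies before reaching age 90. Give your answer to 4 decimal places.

0.8227

P(die before 90 | alive at 75) = 1 − l(90)/l(75) = 1 − 29,690/167,473 = (137,783)/167,473 = 0.822718.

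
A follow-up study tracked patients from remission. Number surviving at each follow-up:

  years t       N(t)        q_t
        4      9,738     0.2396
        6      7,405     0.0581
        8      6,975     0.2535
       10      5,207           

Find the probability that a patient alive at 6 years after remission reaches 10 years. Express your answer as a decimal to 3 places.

0.703

The conditional survival probability is N(10)/N(6) = 5,207/7,405 = 0.703174.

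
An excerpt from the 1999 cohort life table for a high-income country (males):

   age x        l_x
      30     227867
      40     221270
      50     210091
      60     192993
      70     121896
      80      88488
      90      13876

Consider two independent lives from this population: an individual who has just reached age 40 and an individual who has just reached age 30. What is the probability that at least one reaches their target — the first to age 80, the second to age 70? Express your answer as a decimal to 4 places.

0.7209

p₁ = l_80/l_40 = 88488/221270 = 0.399910; p₂ = l_70/l_30 = 121896/227867 = 0.534944.
P(at least one) = 1 − (1−p₁)(1−p₂) = 1 − 0.600090 × 0.465056 = 0.720925.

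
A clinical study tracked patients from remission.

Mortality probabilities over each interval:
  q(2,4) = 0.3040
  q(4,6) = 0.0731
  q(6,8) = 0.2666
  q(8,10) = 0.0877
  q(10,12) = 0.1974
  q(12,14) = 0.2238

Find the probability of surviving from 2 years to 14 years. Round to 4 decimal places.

Survival from 2 to 14 is the product of surviving each interval: (1 − 0.3040) × (1 − 0.0731) × (1 − 0.2666) × (1 − 0.0877) × (1 − 0.1974) × (1 − 0.2238).
= 0.6960 × 0.9269 × 0.7334 × 0.9123 × 0.8026 × 0.7762 = 0.268902.

0.2689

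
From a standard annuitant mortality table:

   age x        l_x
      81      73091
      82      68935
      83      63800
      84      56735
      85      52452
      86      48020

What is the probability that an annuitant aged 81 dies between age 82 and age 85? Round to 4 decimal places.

We want 1|3q81 = (l_82 − l_85)/l_81.
This is the probability of reaching 82 but not 85, conditional on being alive at 81: (l_82 − l_85) / l_81.
= (68935 − 52452) / 73091 = 16483 / 73091 = 0.225513.

0.2255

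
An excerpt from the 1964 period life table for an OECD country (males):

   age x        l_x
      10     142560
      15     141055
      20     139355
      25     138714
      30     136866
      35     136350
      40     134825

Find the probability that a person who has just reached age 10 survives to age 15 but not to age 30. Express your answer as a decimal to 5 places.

0.02938

We want 5|15q10 = (l_15 − l_30)/l_10.
This is the probability of reaching 15 but not 30, conditional on being alive at 10: (l_15 − l_30) / l_10.
= (141055 − 136866) / 142560 = 4189 / 142560 = 0.029384.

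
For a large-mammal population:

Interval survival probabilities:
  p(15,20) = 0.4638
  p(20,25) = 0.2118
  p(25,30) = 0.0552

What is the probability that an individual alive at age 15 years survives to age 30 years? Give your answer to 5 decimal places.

0.00542

The overall survival probability is 0.4638 × 0.2118 × 0.0552.
= 0.005422.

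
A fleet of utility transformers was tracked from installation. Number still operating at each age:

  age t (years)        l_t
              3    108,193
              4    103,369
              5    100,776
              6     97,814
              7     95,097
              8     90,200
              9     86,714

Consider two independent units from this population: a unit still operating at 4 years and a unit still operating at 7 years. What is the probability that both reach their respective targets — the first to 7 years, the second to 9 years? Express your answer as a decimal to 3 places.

0.839

p₁ = l_7/l_4 = 95,097/103,369 = 0.919976; p₂ = l_9/l_7 = 86,714/95,097 = 0.911848.
P(both) = p₁ × p₂ = 0.919976 × 0.911848 = 0.838878.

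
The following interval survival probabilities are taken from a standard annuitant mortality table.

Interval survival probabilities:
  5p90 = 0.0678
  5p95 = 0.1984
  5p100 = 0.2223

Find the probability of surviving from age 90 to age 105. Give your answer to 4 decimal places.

0.0030

Chaining the interval survival probabilities: 0.0678 × 0.1984 × 0.2223.
= 0.002990.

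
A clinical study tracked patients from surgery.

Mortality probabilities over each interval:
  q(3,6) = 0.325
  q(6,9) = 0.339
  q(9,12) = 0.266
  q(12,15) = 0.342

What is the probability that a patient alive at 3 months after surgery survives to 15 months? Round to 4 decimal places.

0.2155

The overall survival probability is (1 − 0.325) × (1 − 0.339) × (1 − 0.266) × (1 − 0.342).
= 0.675 × 0.661 × 0.734 × 0.658 = 0.215490.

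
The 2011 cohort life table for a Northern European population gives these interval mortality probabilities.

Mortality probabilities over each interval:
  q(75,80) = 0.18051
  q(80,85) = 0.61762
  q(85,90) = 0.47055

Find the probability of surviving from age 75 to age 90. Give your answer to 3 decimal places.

Survival from 75 to 90 is the product of surviving each interval: (1 − 0.18051) × (1 − 0.61762) × (1 − 0.47055).
= 0.81949 × 0.38238 × 0.52945 = 0.165907.

0.166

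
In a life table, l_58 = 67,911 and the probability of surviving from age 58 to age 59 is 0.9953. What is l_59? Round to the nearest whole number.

l_59 = l_58 × p = 67,911 × 0.9953 = 67592.

67592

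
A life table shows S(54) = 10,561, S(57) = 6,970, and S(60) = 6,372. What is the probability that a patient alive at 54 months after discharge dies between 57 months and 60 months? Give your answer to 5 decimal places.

This is the probability of reaching 57 but not 60, conditional on being alive at 54: (S(57) − S(60)) / S(54).
= (6,970 − 6,372) / 10,561 = 598 / 10,561 = 0.056623.

0.05662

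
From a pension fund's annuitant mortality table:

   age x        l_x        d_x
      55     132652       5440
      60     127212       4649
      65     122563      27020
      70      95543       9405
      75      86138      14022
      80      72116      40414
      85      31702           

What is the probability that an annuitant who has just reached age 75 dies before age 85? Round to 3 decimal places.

0.632

P(die before 85 | alive at 75) = 1 − l_85/l_75 = 1 − 31702/86138 = (54436)/86138 = 0.631963.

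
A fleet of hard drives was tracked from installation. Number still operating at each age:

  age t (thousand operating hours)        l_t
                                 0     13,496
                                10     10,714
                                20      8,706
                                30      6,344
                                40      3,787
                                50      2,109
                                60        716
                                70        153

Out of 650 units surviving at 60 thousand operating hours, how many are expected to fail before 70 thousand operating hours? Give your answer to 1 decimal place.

The relevant probability is 1 − 153/716 = 0.786313.
Expected number = 650 × 0.786313 = 511.1.

511.1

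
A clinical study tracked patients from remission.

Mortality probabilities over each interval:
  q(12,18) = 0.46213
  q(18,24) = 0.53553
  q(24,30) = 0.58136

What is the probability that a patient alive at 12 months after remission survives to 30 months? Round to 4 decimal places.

0.1046

The overall survival probability is (1 − 0.46213) × (1 − 0.53553) × (1 − 0.58136).
= 0.53787 × 0.46447 × 0.41864 = 0.104587.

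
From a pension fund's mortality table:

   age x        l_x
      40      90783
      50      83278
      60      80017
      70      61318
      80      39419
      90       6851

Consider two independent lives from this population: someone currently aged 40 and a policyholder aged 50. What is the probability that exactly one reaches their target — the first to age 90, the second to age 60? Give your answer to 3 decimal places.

0.891

p₁ = l_90/l_40 = 6851/90783 = 0.075466; p₂ = l_60/l_50 = 80017/83278 = 0.960842.
P(exactly one) = p₁(1−p₂) + (1−p₁)p₂ = 0.002955 + 0.888331 = 0.891286.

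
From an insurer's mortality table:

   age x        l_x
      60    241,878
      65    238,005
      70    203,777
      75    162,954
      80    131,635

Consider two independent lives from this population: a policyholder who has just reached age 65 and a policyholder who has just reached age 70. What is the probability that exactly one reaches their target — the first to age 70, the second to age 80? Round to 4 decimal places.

0.3960

p₁ = l_70/l_65 = 203,777/238,005 = 0.856188; p₂ = l_80/l_70 = 131,635/203,777 = 0.645976.
P(exactly one) = p₁(1−p₂) + (1−p₁)p₂ = 0.303111 + 0.092899 = 0.396010.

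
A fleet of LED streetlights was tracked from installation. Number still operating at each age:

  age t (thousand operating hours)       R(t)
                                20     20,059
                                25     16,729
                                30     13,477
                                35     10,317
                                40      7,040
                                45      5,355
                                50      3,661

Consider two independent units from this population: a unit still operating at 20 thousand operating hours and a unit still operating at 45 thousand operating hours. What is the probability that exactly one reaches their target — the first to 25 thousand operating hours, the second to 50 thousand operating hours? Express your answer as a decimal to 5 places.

0.37732

p₁ = R(25)/R(20) = 16,729/20,059 = 0.833990; p₂ = R(50)/R(45) = 3,661/5,355 = 0.683660.
P(exactly one) = p₁(1−p₂) + (1−p₁)p₂ = 0.263824 + 0.113494 = 0.377319.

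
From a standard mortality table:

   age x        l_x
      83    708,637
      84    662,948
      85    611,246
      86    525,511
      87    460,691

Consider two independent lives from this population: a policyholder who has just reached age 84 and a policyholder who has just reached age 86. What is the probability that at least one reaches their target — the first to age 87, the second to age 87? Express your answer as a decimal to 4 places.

p₁ = l_87/l_84 = 460,691/662,948 = 0.694913; p₂ = l_87/l_86 = 460,691/525,511 = 0.876653.
P(at least one) = 1 − (1−p₁)(1−p₂) = 1 − 0.305087 × 0.123347 = 0.962368.

0.9624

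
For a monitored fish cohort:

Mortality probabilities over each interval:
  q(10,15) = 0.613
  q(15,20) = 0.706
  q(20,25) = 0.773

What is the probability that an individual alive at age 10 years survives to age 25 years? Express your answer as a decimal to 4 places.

P(survive 10→25) = (1 − 0.613) × (1 − 0.706) × (1 − 0.773).
= 0.387 × 0.294 × 0.227 = 0.025828.

0.0258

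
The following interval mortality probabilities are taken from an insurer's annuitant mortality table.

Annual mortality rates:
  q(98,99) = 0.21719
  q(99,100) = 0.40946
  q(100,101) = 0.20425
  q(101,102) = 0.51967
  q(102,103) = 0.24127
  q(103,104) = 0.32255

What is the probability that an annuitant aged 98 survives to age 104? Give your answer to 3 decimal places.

0.091

P(survive 98→104) = (1 − 0.21719) × (1 − 0.40946) × (1 − 0.20425) × (1 − 0.51967) × (1 − 0.24127) × (1 − 0.32255).
= 0.78281 × 0.59054 × 0.79575 × 0.48033 × 0.75873 × 0.67745 = 0.090821.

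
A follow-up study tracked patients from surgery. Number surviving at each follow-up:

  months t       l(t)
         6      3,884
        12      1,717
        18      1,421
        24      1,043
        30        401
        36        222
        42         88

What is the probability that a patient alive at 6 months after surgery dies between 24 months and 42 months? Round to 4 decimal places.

0.2459

This is the probability of reaching 24 but not 42, conditional on being alive at 6: (l(24) − l(42)) / l(6).
= (1,043 − 88) / 3,884 = 955 / 3,884 = 0.245881.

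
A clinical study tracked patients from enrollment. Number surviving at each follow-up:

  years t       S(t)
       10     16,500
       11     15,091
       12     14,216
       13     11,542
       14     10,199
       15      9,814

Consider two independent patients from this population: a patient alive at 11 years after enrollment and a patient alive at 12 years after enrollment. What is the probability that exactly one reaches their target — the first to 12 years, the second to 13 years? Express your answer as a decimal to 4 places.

p₁ = S(12)/S(11) = 14,216/15,091 = 0.942018; p₂ = S(13)/S(12) = 11,542/14,216 = 0.811902.
P(exactly one) = p₁(1−p₂) + (1−p₁)p₂ = 0.177192 + 0.047076 = 0.224267.

0.2243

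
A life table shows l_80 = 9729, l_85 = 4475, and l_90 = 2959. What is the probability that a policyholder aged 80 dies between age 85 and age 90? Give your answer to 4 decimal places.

This is the probability of reaching 85 but not 90, conditional on being alive at 80: (l_85 − l_90) / l_80.
= (4475 − 2959) / 9729 = 1516 / 9729 = 0.155823.

0.1558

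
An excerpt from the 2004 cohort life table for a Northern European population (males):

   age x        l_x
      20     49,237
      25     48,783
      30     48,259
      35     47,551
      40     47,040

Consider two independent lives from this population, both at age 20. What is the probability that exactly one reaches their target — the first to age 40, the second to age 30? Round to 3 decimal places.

p₁ = l_40/l_20 = 47,040/49,237 = 0.955379; p₂ = l_30/l_20 = 48,259/49,237 = 0.980137.
P(exactly one) = p₁(1−p₂) + (1−p₁)p₂ = 0.018977 + 0.043735 = 0.062711.

0.063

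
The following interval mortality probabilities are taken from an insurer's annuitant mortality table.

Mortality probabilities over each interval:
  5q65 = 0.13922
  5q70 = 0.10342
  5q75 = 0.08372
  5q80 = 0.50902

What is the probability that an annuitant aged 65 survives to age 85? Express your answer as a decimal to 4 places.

The overall survival probability is (1 − 0.13922) × (1 − 0.10342) × (1 − 0.08372) × (1 − 0.50902).
= 0.86078 × 0.89658 × 0.91628 × 0.49098 = 0.347195.

0.3472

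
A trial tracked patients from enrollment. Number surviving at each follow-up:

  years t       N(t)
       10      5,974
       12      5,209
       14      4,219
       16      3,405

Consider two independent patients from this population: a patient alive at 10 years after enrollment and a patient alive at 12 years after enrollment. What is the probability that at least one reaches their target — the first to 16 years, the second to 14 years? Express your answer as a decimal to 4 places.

0.9183

p₁ = N(16)/N(10) = 3,405/5,974 = 0.569970; p₂ = N(14)/N(12) = 4,219/5,209 = 0.809944.
P(at least one) = 1 − (1−p₁)(1−p₂) = 1 − 0.430030 × 0.190056 = 0.918270.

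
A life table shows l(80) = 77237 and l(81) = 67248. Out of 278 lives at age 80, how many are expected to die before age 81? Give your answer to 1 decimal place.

The relevant probability is 1 − 67248/77237 = 0.129329.
Expected number = 278 × 0.129329 = 36.0.

36.0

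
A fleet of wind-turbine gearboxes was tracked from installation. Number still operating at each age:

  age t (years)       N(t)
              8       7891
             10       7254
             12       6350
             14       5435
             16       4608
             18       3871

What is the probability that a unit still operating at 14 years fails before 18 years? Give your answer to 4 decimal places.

0.2878

P(fail before 18 | operational at 14) = 1 − N(18)/N(14) = 1 − 3871/5435 = (1564)/5435 = 0.287764.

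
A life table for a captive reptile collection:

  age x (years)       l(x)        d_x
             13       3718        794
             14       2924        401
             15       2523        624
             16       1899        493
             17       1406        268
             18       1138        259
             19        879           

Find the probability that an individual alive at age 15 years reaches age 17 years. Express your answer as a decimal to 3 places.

0.557

The conditional survival probability is l(17)/l(15) = 1406/2523 = 0.557273.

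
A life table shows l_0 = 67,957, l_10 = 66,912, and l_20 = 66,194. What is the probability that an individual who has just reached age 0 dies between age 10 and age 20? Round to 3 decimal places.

We want 10|10q0 = (l_10 − l_20)/l_0.
This is the probability of reaching 10 but not 20, conditional on being alive at 0: (l_10 − l_20) / l_0.
= (66,912 − 66,194) / 67,957 = 718 / 67,957 = 0.010566.

0.011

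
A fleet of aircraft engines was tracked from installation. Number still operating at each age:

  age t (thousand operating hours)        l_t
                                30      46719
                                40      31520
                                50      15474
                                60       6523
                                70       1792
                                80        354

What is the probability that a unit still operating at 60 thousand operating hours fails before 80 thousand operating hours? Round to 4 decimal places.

P(fail before 80 | operational at 60) = 1 − l_80/l_60 = 1 − 354/6523 = (6169)/6523 = 0.945730.

0.9457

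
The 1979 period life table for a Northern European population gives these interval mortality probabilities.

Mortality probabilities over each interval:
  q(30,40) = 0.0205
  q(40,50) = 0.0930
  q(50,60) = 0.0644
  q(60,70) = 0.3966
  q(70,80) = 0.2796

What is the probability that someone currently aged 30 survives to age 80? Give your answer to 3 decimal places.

0.361

The overall survival probability is (1 − 0.0205) × (1 − 0.0930) × (1 − 0.0644) × (1 − 0.3966) × (1 − 0.2796).
= 0.9795 × 0.9070 × 0.9356 × 0.6034 × 0.7204 = 0.361311.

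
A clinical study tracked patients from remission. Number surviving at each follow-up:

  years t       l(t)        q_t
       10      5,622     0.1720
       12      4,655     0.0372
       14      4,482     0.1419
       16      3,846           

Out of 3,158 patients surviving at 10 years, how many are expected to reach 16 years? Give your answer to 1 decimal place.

2160.4

The relevant probability is 3,846/5,622 = 0.684098.
Expected number = 3,158 × 0.684098 = 2160.4.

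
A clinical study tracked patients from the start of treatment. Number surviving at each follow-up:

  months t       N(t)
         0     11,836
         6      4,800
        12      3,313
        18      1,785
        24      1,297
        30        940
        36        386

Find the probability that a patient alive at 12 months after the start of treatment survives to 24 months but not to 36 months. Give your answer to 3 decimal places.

This is the probability of reaching 24 but not 36, conditional on being alive at 12: (N(24) − N(36)) / N(12).
= (1,297 − 386) / 3,313 = 911 / 3,313 = 0.274977.

0.275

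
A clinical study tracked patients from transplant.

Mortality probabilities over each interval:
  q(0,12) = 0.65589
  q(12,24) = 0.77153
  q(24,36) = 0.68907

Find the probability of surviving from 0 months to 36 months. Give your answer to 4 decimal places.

0.0244

The overall survival probability is (1 − 0.65589) × (1 − 0.77153) × (1 − 0.68907).
= 0.34411 × 0.22847 × 0.31093 = 0.024445.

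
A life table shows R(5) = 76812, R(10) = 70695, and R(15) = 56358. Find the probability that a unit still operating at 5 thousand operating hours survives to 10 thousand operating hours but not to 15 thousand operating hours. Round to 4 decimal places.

0.1867

This is the probability of reaching 10 but not 15, conditional on being operational at 5: (R(10) − R(15)) / R(5).
= (70695 − 56358) / 76812 = 14337 / 76812 = 0.186651.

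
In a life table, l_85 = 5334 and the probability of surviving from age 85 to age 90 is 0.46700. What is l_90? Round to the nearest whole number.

l_90 = l_85 × p = 5334 × 0.46700 = 2491.

2491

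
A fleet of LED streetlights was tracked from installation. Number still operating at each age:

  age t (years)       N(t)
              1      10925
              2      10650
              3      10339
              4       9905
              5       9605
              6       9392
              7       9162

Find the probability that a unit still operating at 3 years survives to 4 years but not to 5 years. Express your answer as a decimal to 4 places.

This is the probability of reaching 4 but not 5, conditional on being operational at 3: (N(4) − N(5)) / N(3).
= (9905 − 9605) / 10339 = 300 / 10339 = 0.029016.

0.0290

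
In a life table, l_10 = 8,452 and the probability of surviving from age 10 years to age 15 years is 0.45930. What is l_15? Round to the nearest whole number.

3882

l_15 = l_10 × p = 8,452 × 0.45930 = 3882.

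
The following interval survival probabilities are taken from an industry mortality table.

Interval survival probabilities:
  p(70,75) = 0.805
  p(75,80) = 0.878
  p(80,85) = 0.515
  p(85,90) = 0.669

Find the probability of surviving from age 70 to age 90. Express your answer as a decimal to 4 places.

P(survive 70→90) = 0.805 × 0.878 × 0.515 × 0.669.
= 0.243514.

0.2435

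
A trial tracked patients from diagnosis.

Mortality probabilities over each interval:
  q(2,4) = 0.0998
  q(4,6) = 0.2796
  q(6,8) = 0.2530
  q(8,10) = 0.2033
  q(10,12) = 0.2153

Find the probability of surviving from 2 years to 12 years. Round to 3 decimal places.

0.303

Chaining the interval survival probabilities: (1 − 0.0998) × (1 − 0.2796) × (1 − 0.2530) × (1 − 0.2033) × (1 − 0.2153).
= 0.9002 × 0.7204 × 0.7470 × 0.7967 × 0.7847 = 0.302853.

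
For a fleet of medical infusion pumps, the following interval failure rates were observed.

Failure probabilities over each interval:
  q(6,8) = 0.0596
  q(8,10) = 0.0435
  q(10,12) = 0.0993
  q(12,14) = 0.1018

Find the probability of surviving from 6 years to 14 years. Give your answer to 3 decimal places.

0.728

The overall survival probability is (1 − 0.0596) × (1 − 0.0435) × (1 − 0.0993) × (1 − 0.1018).
= 0.9404 × 0.9565 × 0.9007 × 0.8982 = 0.727697.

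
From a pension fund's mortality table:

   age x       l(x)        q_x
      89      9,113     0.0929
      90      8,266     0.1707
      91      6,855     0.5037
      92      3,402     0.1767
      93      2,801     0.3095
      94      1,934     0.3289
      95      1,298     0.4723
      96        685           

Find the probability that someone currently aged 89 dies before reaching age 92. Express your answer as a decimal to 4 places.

P(die before 92 | alive at 89) = 1 − l(92)/l(89) = 1 − 3,402/9,113 = (5,711)/9,113 = 0.626687.

0.6267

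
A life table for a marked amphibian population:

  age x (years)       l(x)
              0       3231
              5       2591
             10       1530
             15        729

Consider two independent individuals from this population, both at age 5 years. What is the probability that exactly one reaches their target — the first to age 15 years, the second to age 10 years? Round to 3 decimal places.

0.540

p₁ = l(15)/l(5) = 729/2591 = 0.281359; p₂ = l(10)/l(5) = 1530/2591 = 0.590506.
P(exactly one) = p₁(1−p₂) + (1−p₁)p₂ = 0.115215 + 0.424362 = 0.539577.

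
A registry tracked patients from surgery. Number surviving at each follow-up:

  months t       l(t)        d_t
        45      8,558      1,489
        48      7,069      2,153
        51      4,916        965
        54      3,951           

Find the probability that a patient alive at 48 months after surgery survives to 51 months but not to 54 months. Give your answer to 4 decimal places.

0.1365

This is the probability of reaching 51 but not 54, conditional on being alive at 48: (l(51) − l(54)) / l(48).
= (4,916 − 3,951) / 7,069 = 965 / 7,069 = 0.136512.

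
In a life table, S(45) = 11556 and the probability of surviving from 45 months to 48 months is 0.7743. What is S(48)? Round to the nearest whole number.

8948

S(48) = S(45) × p = 11556 × 0.7743 = 8948.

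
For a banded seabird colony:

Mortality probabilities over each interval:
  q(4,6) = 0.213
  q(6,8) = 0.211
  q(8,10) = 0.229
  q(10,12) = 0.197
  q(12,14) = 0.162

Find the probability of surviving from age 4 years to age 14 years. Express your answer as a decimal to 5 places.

Chaining the interval survival probabilities: (1 − 0.213) × (1 − 0.211) × (1 − 0.229) × (1 − 0.197) × (1 − 0.162).
= 0.787 × 0.789 × 0.771 × 0.803 × 0.838 = 0.322156.

0.32216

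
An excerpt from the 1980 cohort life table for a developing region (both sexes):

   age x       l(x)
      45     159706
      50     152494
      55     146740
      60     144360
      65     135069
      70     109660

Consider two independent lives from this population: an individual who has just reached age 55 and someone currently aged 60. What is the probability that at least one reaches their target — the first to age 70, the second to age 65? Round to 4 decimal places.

0.9837

p₁ = l(70)/l(55) = 109660/146740 = 0.747308; p₂ = l(65)/l(60) = 135069/144360 = 0.935640.
P(at least one) = 1 − (1−p₁)(1−p₂) = 1 − 0.252692 × 0.064360 = 0.983737.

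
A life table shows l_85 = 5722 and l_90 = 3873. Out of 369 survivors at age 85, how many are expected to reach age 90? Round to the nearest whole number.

250

The relevant probability is 3873/5722 = 0.676861.
Expected number = 369 × 0.676861 = 250.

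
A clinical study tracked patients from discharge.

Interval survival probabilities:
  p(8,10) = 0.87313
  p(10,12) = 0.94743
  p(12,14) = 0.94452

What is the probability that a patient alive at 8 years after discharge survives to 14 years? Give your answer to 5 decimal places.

0.78133

Survival from 8 to 14 is the product of surviving each interval: 0.87313 × 0.94743 × 0.94452.
= 0.781335.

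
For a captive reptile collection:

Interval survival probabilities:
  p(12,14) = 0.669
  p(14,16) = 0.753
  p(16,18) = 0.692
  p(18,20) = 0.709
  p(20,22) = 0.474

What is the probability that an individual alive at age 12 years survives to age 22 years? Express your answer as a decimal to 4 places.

0.1172

Chaining the interval survival probabilities: 0.669 × 0.753 × 0.692 × 0.709 × 0.474.
= 0.117153.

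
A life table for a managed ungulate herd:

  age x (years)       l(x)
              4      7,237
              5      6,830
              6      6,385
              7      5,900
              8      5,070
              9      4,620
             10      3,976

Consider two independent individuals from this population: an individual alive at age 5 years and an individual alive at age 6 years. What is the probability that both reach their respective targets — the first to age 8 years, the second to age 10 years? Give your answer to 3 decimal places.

p₁ = l(8)/l(5) = 5,070/6,830 = 0.742313; p₂ = l(10)/l(6) = 3,976/6,385 = 0.622709.
P(both) = p₁ × p₂ = 0.742313 × 0.622709 = 0.462245.

0.462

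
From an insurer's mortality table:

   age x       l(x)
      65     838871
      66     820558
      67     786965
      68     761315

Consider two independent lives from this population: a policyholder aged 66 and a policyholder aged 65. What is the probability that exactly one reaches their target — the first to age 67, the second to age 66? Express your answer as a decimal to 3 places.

0.061

p₁ = l(67)/l(66) = 786965/820558 = 0.959061; p₂ = l(66)/l(65) = 820558/838871 = 0.978169.
P(exactly one) = p₁(1−p₂) + (1−p₁)p₂ = 0.020937 + 0.040045 = 0.060983.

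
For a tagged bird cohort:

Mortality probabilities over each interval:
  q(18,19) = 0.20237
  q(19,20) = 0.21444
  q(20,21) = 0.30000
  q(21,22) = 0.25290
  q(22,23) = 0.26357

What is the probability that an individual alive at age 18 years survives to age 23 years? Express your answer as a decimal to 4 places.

0.2413

The overall survival probability is (1 − 0.20237) × (1 − 0.21444) × (1 − 0.30000) × (1 − 0.25290) × (1 − 0.26357).
= 0.79763 × 0.78556 × 0.70000 × 0.74710 × 0.73643 = 0.241318.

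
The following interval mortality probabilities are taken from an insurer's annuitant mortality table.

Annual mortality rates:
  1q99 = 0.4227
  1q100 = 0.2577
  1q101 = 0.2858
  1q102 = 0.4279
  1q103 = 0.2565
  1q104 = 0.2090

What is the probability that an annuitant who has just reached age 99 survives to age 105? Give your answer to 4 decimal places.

0.1030

6p99 = (1 − 0.4227) × (1 − 0.2577) × (1 − 0.2858) × (1 − 0.4279) × (1 − 0.2565) × (1 − 0.2090).
= 0.5773 × 0.7423 × 0.7142 × 0.5721 × 0.7435 × 0.7910 = 0.102975.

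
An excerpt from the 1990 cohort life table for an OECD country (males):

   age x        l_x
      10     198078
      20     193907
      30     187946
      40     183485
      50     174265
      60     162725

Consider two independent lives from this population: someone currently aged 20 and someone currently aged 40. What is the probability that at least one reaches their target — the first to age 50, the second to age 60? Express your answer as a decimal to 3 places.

0.989

p₁ = l_50/l_20 = 174265/193907 = 0.898704; p₂ = l_60/l_40 = 162725/183485 = 0.886857.
P(at least one) = 1 − (1−p₁)(1−p₂) = 1 − 0.101296 × 0.113143 = 0.988539.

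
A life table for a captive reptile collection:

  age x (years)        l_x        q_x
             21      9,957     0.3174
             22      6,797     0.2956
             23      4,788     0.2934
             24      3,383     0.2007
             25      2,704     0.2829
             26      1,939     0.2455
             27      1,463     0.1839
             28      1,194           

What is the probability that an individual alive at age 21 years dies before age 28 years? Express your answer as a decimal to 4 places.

0.8801

P(die before 28 | alive at 21) = 1 − l_28/l_21 = 1 − 1,194/9,957 = (8,763)/9,957 = 0.880084.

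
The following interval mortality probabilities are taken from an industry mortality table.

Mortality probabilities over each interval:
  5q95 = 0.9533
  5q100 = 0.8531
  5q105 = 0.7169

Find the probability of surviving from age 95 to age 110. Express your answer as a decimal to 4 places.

Chaining the interval survival probabilities: (1 − 0.9533) × (1 − 0.8531) × (1 − 0.7169).
= 0.0467 × 0.1469 × 0.2831 = 0.001942.

0.0019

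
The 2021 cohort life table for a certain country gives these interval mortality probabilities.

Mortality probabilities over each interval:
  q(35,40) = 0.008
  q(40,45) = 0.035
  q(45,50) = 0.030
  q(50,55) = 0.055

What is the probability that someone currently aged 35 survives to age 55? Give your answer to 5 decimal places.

0.87749

P(survive 35→55) = (1 − 0.008) × (1 − 0.035) × (1 − 0.030) × (1 − 0.055).
= 0.992 × 0.965 × 0.970 × 0.945 = 0.877491.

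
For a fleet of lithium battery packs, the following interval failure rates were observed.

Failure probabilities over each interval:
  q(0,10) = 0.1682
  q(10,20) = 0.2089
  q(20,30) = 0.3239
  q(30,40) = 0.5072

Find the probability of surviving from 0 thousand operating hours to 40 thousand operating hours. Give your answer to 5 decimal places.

0.21925

P(survive 0→40) = (1 − 0.1682) × (1 − 0.2089) × (1 − 0.3239) × (1 − 0.5072).
= 0.8318 × 0.7911 × 0.6761 × 0.4928 = 0.219246.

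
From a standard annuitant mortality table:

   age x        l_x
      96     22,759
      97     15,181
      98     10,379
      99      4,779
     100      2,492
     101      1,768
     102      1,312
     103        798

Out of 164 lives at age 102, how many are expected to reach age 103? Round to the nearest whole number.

100

The relevant probability is 798/1,312 = 0.608232.
Expected number = 164 × 0.608232 = 100.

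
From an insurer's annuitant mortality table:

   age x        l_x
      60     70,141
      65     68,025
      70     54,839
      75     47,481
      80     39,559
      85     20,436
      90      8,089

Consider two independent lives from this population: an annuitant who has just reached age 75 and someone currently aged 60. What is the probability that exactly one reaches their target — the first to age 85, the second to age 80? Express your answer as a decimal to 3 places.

p₁ = l_85/l_75 = 20,436/47,481 = 0.430404; p₂ = l_80/l_60 = 39,559/70,141 = 0.563993.
P(exactly one) = p₁(1−p₂) + (1−p₁)p₂ = 0.187659 + 0.321248 = 0.508907.

0.509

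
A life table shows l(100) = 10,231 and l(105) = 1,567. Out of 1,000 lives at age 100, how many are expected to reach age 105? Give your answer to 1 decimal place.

The relevant probability is 1,567/10,231 = 0.153162.
Expected number = 1,000 × 0.153162 = 153.2.

153.2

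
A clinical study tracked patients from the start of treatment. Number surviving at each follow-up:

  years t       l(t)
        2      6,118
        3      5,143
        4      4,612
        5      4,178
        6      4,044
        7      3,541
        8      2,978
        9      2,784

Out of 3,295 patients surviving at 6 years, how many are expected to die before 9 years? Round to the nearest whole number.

The relevant probability is 1 − 2,784/4,044 = 0.311573.
Expected number = 3,295 × 0.311573 = 1027.

1027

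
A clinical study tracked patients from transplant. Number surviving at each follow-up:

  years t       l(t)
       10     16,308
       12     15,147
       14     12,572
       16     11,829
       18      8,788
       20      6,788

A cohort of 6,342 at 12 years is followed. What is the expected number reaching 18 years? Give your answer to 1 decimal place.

3679.5

The relevant probability is 8,788/15,147 = 0.580181.
Expected number = 6,342 × 0.580181 = 3679.5.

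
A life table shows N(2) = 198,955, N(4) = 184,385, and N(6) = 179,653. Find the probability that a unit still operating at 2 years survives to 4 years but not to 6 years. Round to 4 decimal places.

0.0238

This is the probability of reaching 4 but not 6, conditional on being operational at 2: (N(4) − N(6)) / N(2).
= (184,385 − 179,653) / 198,955 = 4,732 / 198,955 = 0.023784.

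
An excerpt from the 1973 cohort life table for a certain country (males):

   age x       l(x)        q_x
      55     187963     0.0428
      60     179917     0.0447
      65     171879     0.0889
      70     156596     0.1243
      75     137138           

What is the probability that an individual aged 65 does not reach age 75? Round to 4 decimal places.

P(die before 75 | alive at 65) = 1 − l(75)/l(65) = 1 − 137138/171879 = (34741)/171879 = 0.202125.

0.2021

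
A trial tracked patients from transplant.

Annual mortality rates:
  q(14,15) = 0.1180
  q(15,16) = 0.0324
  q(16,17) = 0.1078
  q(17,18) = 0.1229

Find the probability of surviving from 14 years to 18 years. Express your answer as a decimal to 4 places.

Chaining the interval survival probabilities: (1 − 0.1180) × (1 − 0.0324) × (1 − 0.1078) × (1 − 0.1229).
= 0.8820 × 0.9676 × 0.8922 × 0.8771 = 0.667845.

0.6678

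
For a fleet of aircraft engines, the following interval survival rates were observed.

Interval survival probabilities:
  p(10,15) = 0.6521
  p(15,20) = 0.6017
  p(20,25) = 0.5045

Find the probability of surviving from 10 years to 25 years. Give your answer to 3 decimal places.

0.198

P(survive 10→25) = 0.6521 × 0.6017 × 0.5045.
= 0.197950.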